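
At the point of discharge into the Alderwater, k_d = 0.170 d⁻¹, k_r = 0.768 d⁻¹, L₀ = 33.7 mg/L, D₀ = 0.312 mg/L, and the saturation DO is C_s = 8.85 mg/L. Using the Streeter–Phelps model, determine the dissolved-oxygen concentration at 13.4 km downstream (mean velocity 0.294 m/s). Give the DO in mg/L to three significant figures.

DO ≈ 6.27 mg/L

Travel time t = x/v = 13.4 km / (0.294 m/s) = 13400 m / 0.294 m/s = 45580 s = 0.5275 d.
k_d L₀/(k_r−k_d) = 0.170×33.7/(0.768−0.170) = 5.729/0.5980 = 9.580 mg/L.
e^(−k_d t) = e^(−0.170×0.5275) = 0.9142; e^(−k_r t) = e^(−0.768×0.5275) = 0.6669.
D = 9.580 × (0.9142 − 0.6669) + 0.312 × 0.6669 = 2.370 + 0.2081 = 2.578 mg/L.
DO = C_s − D = 8.85 − 2.578 = 6.272 mg/L.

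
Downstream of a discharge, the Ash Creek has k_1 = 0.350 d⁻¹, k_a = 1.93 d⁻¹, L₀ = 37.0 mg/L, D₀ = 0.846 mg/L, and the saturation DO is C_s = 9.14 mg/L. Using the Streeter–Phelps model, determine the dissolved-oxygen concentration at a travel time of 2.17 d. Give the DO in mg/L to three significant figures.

k_1 L₀/(k_a−k_1) = 0.350×37.0/(1.93−0.350) = 12.95/1.580 = 8.196 mg/L.
e^(−k_1 t) = e^(−0.350×2.170) = 0.4679; e^(−k_a t) = e^(−1.93×2.170) = 0.01518.
D = 8.196 × (0.4679 − 0.01518) + 0.846 × 0.01518 = 3.711 + 0.01284 = 3.723 mg/L.
DO = C_s − D = 9.14 − 3.723 = 5.417 mg/L.

DO ≈ 5.42 mg/L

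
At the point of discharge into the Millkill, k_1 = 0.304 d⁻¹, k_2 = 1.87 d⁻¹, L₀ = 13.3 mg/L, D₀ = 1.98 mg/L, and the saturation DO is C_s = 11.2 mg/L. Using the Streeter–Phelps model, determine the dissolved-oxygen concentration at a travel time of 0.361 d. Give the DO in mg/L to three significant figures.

k_1 L₀/(k_2−k_1) = 0.304×13.3/(1.87−0.304) = 4.043/1.566 = 2.582 mg/L.
e^(−k_1 t) = e^(−0.304×0.3610) = 0.8961; e^(−k_2 t) = e^(−1.87×0.3610) = 0.5091.
D = 2.582 × (0.8961 − 0.5091) + 1.98 × 0.5091 = 0.9990 + 1.008 = 2.007 mg/L.
DO = C_s − D = 11.2 − 2.007 = 9.193 mg/L.

DO ≈ 9.19 mg/L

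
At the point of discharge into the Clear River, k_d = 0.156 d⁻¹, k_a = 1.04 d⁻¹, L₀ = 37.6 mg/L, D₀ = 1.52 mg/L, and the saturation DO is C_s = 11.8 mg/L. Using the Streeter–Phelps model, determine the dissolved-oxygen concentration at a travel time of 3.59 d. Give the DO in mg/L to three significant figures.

k_d L₀/(k_a−k_d) = 0.156×37.6/(1.04−0.156) = 5.866/0.8840 = 6.635 mg/L.
e^(−k_d t) = e^(−0.156×3.590) = 0.5712; e^(−k_a t) = e^(−1.04×3.590) = 0.02391.
D = 6.635 × (0.5712 − 0.02391) + 1.52 × 0.02391 = 3.631 + 0.03634 = 3.668 mg/L.
DO = C_s − D = 11.8 − 3.668 = 8.132 mg/L.

DO ≈ 8.13 mg/L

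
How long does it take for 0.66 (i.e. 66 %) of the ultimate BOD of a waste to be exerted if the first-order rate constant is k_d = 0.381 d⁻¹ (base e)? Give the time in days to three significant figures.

t ≈ 2.83 d

y/L₀ = 1 − e^(−k_d t) = 0.66 ⇒ e^(−k_d t) = 0.340
t = −ln(0.340) / 0.381 = 1.079 / 0.381 = 2.832 d.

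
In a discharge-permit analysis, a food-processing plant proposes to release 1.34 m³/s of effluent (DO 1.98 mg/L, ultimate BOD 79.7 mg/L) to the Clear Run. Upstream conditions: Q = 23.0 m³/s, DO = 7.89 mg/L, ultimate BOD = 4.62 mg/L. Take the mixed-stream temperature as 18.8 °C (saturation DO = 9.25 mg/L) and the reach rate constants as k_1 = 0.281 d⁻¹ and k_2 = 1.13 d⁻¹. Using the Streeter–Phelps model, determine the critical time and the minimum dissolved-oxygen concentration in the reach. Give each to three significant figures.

Mixed DO = (23.0×7.89 + 1.34×1.98)/(23.0+1.34) = 184.1/24.34 = 7.565 mg/L.
Mixed L₀ = (23.0×4.62 + 1.34×79.7)/(24.34) = 213.1/24.34 = 8.753 mg/L.
Initial deficit D₀ = C_s − DO₀ = 9.25 − 7.565 = 1.685 mg/L.
t_c = (1/0.8490) ln[(1.13/0.281)(1 − 1.685×0.8490/(0.281×8.753))] = 1.178 × ln(1.682) = 0.6125 d.
D_c = (0.281/1.13) × 8.753 × e^(−0.281×0.6125) = 0.2487 × 8.753 × 0.8419 = 1.833 mg/L.
Minimum DO = 9.25 − 1.833 = 7.417 mg/L.

t_c ≈ 0.612 d; minimum DO ≈ 7.42 mg/L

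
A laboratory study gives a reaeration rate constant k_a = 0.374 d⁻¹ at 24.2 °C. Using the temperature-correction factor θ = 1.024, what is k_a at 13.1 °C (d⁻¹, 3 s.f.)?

k_a(T₂) = k_a(T₁) · θ^(T₂−T₁) = 0.374 × 1.024^(13.1−24.2)
= 0.374 × 1.024^-11.1 = 0.374 × 0.7685 = 0.2874 d⁻¹.

k_a ≈ 0.287 d⁻¹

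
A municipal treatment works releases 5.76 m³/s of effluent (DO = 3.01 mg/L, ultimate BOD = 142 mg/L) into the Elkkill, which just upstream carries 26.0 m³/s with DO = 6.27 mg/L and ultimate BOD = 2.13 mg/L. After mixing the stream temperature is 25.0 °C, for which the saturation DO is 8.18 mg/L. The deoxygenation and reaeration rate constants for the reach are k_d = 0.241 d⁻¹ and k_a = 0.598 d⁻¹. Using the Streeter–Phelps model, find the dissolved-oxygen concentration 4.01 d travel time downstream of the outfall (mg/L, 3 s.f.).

DO ≈ 2.58 mg/L

Mixed DO = (26.0×6.27 + 5.76×3.01)/(26.0+5.76) = 180.4/31.76 = 5.679 mg/L.
Mixed L₀ = (26.0×2.13 + 5.76×142)/(31.76) = 873.3/31.76 = 27.50 mg/L.
Initial deficit D₀ = C_s − DO₀ = 8.18 − 5.679 = 2.501 mg/L.
D(4.01) = [0.241×27.50/(0.598−0.241)](e^(−0.241×4.01) − e^(−0.598×4.01)) + 2.501 e^(−0.598×4.01)
= 18.56 × (0.3804 − 0.09090) + 2.501 × 0.09090 = 5.602 mg/L.
DO = 8.18 − 5.602 = 2.578 mg/L.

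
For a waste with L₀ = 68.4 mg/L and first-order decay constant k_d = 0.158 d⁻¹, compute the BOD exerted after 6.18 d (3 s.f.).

y ≈ 42.6 mg/L

y_t = L₀(1 − e^(−k_d t)) = 68.4 × (1 − e^(−0.158×6.18))
= 68.4 × (1 − 0.3766) = 68.4 × 0.6234 = 42.64 mg/L.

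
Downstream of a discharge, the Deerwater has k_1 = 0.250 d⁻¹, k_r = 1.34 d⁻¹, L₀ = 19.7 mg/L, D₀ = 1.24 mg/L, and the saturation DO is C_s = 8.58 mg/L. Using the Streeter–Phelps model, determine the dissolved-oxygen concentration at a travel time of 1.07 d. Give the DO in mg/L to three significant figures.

DO ≈ 5.90 mg/L

k_1 L₀/(k_r−k_1) = 0.250×19.7/(1.34−0.250) = 4.925/1.090 = 4.518 mg/L.
e^(−k_1 t) = e^(−0.250×1.070) = 0.7653; e^(−k_r t) = e^(−1.34×1.070) = 0.2384.
D = 4.518 × (0.7653 − 0.2384) + 1.24 × 0.2384 = 2.381 + 0.2956 = 2.676 mg/L.
DO = C_s − D = 8.58 − 2.676 = 5.904 mg/L.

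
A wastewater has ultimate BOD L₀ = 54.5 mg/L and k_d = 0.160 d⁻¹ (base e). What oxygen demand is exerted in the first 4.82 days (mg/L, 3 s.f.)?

y_t = L₀(1 − e^(−k_d t)) = 54.5 × (1 − e^(−0.160×4.82))
= 54.5 × (1 − 0.4625) = 54.5 × 0.5375 = 29.30 mg/L.

y ≈ 29.3 mg/L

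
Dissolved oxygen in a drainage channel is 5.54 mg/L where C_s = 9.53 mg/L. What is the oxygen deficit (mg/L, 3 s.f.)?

D ≈ 3.99 mg/L

D = C_s − C = 9.53 − 5.54 = 3.99 mg/L.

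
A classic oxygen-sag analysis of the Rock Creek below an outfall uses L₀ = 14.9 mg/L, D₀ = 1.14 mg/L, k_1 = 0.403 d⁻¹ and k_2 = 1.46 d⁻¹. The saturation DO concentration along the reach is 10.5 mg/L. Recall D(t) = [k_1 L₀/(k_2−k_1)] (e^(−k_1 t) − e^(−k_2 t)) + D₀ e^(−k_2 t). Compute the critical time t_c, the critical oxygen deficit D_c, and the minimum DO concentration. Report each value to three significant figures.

t_c ≈ 1.01 d; D_c ≈ 2.74 mg/L; min DO ≈ 7.76 mg/L

With k_2/k_1 = 3.623 and 1 − D₀(k_2−k_1)/(k_1 L₀) = 0.7993,
t_c = ln(3.623 × 0.7993) / (1.46 − 0.403) = ln(2.896) / 1.057 = 1.063/1.057 = 1.006 d.
L(t_c) = L₀ e^(−k_1 t_c) = 14.9 × 0.6667 = 9.934 mg/L, and at the critical point k_2 D_c = k_1 L, so D_c = (0.403/1.46) × 9.934 = 2.742 mg/L.
Minimum DO = C_s − D_c = 10.5 − 2.742 = 7.758 mg/L.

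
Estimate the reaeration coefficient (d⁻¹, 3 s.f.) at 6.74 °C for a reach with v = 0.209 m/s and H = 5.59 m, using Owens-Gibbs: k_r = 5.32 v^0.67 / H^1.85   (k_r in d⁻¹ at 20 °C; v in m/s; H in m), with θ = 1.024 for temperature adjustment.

k_r ≈ 0.0564 d⁻¹

k_r(20) = 5.32 × 0.209^0.67 / 5.59^1.85 = 5.32 × 0.3503 / 24.14 = 0.07721 d⁻¹.
k_r(6.74) = 0.07721 × 1.024^(6.74−20) = 0.07721 × 0.7302 = 0.05638 d⁻¹.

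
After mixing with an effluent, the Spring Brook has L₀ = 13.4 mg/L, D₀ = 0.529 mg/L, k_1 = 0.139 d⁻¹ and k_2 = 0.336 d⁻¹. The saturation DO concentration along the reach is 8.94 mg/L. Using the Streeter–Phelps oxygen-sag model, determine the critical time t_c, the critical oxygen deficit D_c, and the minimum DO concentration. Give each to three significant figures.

t_c ≈ 4.19 d; D_c ≈ 3.10 mg/L; min DO ≈ 5.84 mg/L

At the critical point dD/dt = 0, so k_1 L₀ e^(−k_1 t) = k_2 D. Substituting D(t) from the Streeter–Phelps equation and solving for t gives
t_c = ln[(k_2/k_1)(1 − D₀(k_2−k_1)/(k_1 L₀))] / (k_2−k_1).
Here k_2−k_1 = 0.1970 d⁻¹ and 1 − D₀(k_2−k_1)/(k_1 L₀) = 1 − 0.529×0.1970/(0.139×13.4) = 0.9440, so
t_c = ln(2.417 × 0.9440) / 0.1970 = 0.8251 / 0.1970 = 4.188 d.
L(t_c) = L₀ e^(−k_1 t_c) = 13.4 × 0.5587 = 7.487 mg/L, and at the critical point k_2 D_c = k_1 L, so D_c = (0.139/0.336) × 7.487 = 3.097 mg/L.
Minimum DO = C_s − D_c = 8.94 − 3.097 = 5.843 mg/L.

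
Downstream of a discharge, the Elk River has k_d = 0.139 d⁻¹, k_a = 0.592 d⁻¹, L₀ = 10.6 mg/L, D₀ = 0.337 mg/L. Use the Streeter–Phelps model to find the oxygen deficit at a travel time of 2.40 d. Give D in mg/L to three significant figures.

k_d L₀/(k_a−k_d) = 0.139×10.6/(0.592−0.139) = 1.473/0.4530 = 3.253 mg/L.
e^(−k_d t) = e^(−0.139×2.400) = 0.7163; e^(−k_a t) = e^(−0.592×2.400) = 0.2415.
D = 3.253 × (0.7163 − 0.2415) + 0.337 × 0.2415 = 1.544 + 0.08139 = 1.626 mg/L.

D ≈ 1.63 mg/L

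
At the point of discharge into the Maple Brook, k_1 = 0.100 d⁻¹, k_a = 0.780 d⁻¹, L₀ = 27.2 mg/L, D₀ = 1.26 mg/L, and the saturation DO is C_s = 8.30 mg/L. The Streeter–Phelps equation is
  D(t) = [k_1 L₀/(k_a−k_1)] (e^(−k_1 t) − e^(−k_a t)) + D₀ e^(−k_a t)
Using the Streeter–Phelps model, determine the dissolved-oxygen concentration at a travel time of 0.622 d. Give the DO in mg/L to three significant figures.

k_1 L₀/(k_a−k_1) = 0.100×27.2/(0.780−0.100) = 2.720/0.6800 = 4.000 mg/L.
e^(−k_1 t) = e^(−0.100×0.6220) = 0.9397; e^(−k_a t) = e^(−0.780×0.6220) = 0.6156.
D = 4.000 × (0.9397 − 0.6156) + 1.26 × 0.6156 = 1.296 + 0.7757 = 2.072 mg/L.
DO = C_s − D = 8.30 − 2.072 = 6.228 mg/L.

DO ≈ 6.23 mg/L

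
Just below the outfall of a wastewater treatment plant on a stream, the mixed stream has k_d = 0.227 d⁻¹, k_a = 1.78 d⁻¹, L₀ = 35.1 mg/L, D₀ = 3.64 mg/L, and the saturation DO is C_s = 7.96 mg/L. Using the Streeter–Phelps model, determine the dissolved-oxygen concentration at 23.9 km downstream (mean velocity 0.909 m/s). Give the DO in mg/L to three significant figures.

DO ≈ 4.04 mg/L

Travel time t = x/v = 23.9 km / (0.909 m/s) = 23900 m / 0.909 m/s = 26290 s = 0.3043 d.
k_d L₀/(k_a−k_d) = 0.227×35.1/(1.78−0.227) = 7.968/1.553 = 5.131 mg/L.
e^(−k_d t) = e^(−0.227×0.3043) = 0.9333; e^(−k_a t) = e^(−1.78×0.3043) = 0.5818.
D = 5.131 × (0.9333 − 0.5818) + 3.64 × 0.5818 = 1.803 + 2.118 = 3.921 mg/L.
DO = C_s − D = 7.96 − 3.921 = 4.039 mg/L.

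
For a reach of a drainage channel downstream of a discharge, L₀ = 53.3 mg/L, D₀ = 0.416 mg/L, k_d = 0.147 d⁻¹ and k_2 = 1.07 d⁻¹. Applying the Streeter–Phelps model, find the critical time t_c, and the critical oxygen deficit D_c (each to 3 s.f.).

t_c ≈ 2.10 d; D_c ≈ 5.38 mg/L

With k_2/k_d = 7.279 and 1 − D₀(k_2−k_d)/(k_d L₀) = 0.9510,
t_c = ln(7.279 × 0.9510) / (1.07 − 0.147) = ln(6.922) / 0.9230 = 1.935/0.9230 = 2.096 d.
D_c = (k_d/k_2) L₀ e^(−k_d t_c) = (0.147/1.07) × 53.3 × e^(−0.147×2.096) = 0.1374 × 53.3 × 0.7348 = 5.381 mg/L.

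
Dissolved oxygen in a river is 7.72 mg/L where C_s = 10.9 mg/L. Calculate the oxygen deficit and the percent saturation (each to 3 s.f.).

D ≈ 3.18 mg/L; 70.8 % saturation

D = C_s − C = 10.9 − 7.72 = 3.18 mg/L.
% saturation = 7.72/10.9 × 100 = 70.8 %.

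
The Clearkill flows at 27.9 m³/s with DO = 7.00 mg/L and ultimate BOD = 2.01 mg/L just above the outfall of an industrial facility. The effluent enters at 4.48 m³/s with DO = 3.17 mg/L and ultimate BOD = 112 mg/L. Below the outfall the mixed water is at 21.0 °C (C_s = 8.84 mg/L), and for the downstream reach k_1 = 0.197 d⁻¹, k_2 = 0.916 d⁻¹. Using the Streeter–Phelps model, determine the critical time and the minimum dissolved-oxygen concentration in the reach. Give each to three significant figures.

Mixed DO = (27.9×7.00 + 4.48×3.17)/(27.9+4.48) = 209.5/32.38 = 6.470 mg/L.
Mixed L₀ = (27.9×2.01 + 4.48×112)/(32.38) = 557.8/32.38 = 17.23 mg/L.
Initial deficit D₀ = C_s − DO₀ = 8.84 − 6.470 = 2.370 mg/L.
t_c = (1/0.7190) ln[(0.916/0.197)(1 − 2.370×0.7190/(0.197×17.23))] = 1.391 × ln(2.315) = 1.168 d.
D_c = (0.197/0.916) × 17.23 × e^(−0.197×1.168) = 0.2151 × 17.23 × 0.7945 = 2.944 mg/L.
Minimum DO = 8.84 − 2.944 = 5.896 mg/L.

t_c ≈ 1.17 d; minimum DO ≈ 5.90 mg/L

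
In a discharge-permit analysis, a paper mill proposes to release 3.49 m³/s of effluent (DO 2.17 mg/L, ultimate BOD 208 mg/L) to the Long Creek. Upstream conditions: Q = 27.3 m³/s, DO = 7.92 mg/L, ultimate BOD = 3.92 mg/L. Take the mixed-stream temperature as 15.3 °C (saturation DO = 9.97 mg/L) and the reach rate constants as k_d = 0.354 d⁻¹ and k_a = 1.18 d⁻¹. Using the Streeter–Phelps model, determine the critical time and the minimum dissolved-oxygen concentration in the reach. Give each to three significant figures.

Mixed DO = (27.3×7.92 + 3.49×2.17)/(27.3+3.49) = 223.8/30.79 = 7.268 mg/L.
Mixed L₀ = (27.3×3.92 + 3.49×208)/(30.79) = 832.9/30.79 = 27.05 mg/L.
Initial deficit D₀ = C_s − DO₀ = 9.97 − 7.268 = 2.702 mg/L.
t_c = (1/0.8260) ln[(1.18/0.354)(1 − 2.702×0.8260/(0.354×27.05))] = 1.211 × ln(2.557) = 1.136 d.
D_c = (0.354/1.18) × 27.05 × e^(−0.354×1.136) = 0.3000 × 27.05 × 0.6688 = 5.428 mg/L.
Minimum DO = 9.97 − 5.428 = 4.542 mg/L.

t_c ≈ 1.14 d; minimum DO ≈ 4.54 mg/L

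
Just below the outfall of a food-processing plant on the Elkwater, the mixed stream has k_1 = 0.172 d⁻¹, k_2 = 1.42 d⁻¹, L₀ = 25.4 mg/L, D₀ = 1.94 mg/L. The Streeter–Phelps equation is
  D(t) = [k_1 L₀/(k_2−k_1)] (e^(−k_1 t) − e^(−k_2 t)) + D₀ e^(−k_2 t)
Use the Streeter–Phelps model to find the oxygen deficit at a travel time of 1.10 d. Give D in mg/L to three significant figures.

k_1 L₀/(k_2−k_1) = 0.172×25.4/(1.42−0.172) = 4.369/1.248 = 3.501 mg/L.
e^(−k_1 t) = e^(−0.172×1.100) = 0.8276; e^(−k_2 t) = e^(−1.42×1.100) = 0.2097.
D = 3.501 × (0.8276 − 0.2097) + 1.94 × 0.2097 = 2.163 + 0.4068 = 2.570 mg/L.

D ≈ 2.57 mg/L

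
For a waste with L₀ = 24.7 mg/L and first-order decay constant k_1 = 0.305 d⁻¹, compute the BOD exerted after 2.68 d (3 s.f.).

y_t = L₀(1 − e^(−k_1 t)) = 24.7 × (1 − e^(−0.305×2.68))
= 24.7 × (1 − 0.4416) = 24.7 × 0.5584 = 13.79 mg/L.

y ≈ 13.8 mg/L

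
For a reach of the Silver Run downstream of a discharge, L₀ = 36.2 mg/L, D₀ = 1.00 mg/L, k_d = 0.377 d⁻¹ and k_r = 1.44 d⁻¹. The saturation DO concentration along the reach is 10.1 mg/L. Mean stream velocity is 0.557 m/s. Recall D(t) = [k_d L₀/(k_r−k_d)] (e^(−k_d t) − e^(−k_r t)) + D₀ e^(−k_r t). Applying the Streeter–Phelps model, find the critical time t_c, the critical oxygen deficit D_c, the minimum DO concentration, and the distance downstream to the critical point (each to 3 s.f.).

At the critical point dD/dt = 0, so k_d L₀ e^(−k_d t) = k_r D. Substituting D(t) from the Streeter–Phelps equation and solving for t gives
t_c = ln[(k_r/k_d)(1 − D₀(k_r−k_d)/(k_d L₀))] / (k_r−k_d).
Here k_r−k_d = 1.063 d⁻¹ and 1 − D₀(k_r−k_d)/(k_d L₀) = 1 − 1.00×1.063/(0.377×36.2) = 0.9221, so
t_c = ln(3.820 × 0.9221) / 1.063 = 1.259 / 1.063 = 1.184 d.
L(t_c) = L₀ e^(−k_d t_c) = 36.2 × 0.6398 = 23.16 mg/L, and at the critical point k_r D_c = k_d L, so D_c = (0.377/1.44) × 23.16 = 6.064 mg/L.
Minimum DO = C_s − D_c = 10.1 − 6.064 = 4.036 mg/L.
x_c = v t_c = 0.557 m/s × 1.184 d × 86400 s/d = 57000 m ≈ 57.0 km.

t_c ≈ 1.18 d; D_c ≈ 6.06 mg/L; min DO ≈ 4.04 mg/L; x_c ≈ 57.0 km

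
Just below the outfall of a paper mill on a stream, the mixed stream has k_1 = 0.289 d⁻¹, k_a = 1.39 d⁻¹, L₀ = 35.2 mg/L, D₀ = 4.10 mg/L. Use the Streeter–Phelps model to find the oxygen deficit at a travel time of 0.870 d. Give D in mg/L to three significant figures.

k_1 L₀/(k_a−k_1) = 0.289×35.2/(1.39−0.289) = 10.17/1.101 = 9.240 mg/L.
e^(−k_1 t) = e^(−0.289×0.8700) = 0.7777; e^(−k_a t) = e^(−1.39×0.8700) = 0.2984.
D = 9.240 × (0.7777 − 0.2984) + 4.10 × 0.2984 = 4.428 + 1.223 = 5.652 mg/L.

D ≈ 5.65 mg/L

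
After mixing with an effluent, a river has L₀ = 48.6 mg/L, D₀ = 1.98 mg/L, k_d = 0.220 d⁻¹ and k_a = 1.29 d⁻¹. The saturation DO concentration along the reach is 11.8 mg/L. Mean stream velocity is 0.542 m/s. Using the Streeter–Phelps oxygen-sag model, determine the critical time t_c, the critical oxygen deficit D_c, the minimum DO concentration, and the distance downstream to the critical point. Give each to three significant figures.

t_c ≈ 1.45 d; D_c ≈ 6.03 mg/L; min DO ≈ 5.77 mg/L; x_c ≈ 67.7 km

With k_a/k_d = 5.864 and 1 − D₀(k_a−k_d)/(k_d L₀) = 0.8019,
t_c = ln(5.864 × 0.8019) / (1.29 − 0.220) = ln(4.702) / 1.070 = 1.548/1.070 = 1.447 d.
L(t_c) = L₀ e^(−k_d t_c) = 48.6 × 0.7274 = 35.35 mg/L, and at the critical point k_a D_c = k_d L, so D_c = (0.220/1.29) × 35.35 = 6.029 mg/L.
Minimum DO = C_s − D_c = 11.8 − 6.029 = 5.771 mg/L.
x_c = v t_c = 0.542 m/s × 1.447 d × 86400 s/d = 67750 m ≈ 67.7 km.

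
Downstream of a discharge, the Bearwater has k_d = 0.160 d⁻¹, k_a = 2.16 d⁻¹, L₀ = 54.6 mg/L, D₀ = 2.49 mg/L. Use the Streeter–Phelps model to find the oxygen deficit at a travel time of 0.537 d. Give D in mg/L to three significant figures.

k_d L₀/(k_a−k_d) = 0.160×54.6/(2.16−0.160) = 8.736/2.000 = 4.368 mg/L.
e^(−k_d t) = e^(−0.160×0.5370) = 0.9177; e^(−k_a t) = e^(−2.16×0.5370) = 0.3135.
D = 4.368 × (0.9177 − 0.3135) + 2.49 × 0.3135 = 2.639 + 0.7806 = 3.420 mg/L.

D ≈ 3.42 mg/L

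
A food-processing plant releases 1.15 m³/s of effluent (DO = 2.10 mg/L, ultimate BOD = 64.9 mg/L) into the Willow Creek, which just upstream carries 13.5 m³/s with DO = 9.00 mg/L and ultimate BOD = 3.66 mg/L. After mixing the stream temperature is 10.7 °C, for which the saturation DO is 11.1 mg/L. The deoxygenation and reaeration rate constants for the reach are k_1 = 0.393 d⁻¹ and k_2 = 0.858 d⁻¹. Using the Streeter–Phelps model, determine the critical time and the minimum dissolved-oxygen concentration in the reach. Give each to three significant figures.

Mixed DO = (13.5×9.00 + 1.15×2.10)/(13.5+1.15) = 123.9/14.65 = 8.458 mg/L.
Mixed L₀ = (13.5×3.66 + 1.15×64.9)/(14.65) = 124.0/14.65 = 8.467 mg/L.
Initial deficit D₀ = C_s − DO₀ = 11.1 − 8.458 = 2.642 mg/L.
t_c = (1/0.4650) ln[(0.858/0.393)(1 − 2.642×0.4650/(0.393×8.467))] = 2.151 × ln(1.377) = 0.6884 d.
D_c = (0.393/0.858) × 8.467 × e^(−0.393×0.6884) = 0.4580 × 8.467 × 0.7630 = 2.959 mg/L.
Minimum DO = 11.1 − 2.959 = 8.141 mg/L.

t_c ≈ 0.688 d; minimum DO ≈ 8.14 mg/L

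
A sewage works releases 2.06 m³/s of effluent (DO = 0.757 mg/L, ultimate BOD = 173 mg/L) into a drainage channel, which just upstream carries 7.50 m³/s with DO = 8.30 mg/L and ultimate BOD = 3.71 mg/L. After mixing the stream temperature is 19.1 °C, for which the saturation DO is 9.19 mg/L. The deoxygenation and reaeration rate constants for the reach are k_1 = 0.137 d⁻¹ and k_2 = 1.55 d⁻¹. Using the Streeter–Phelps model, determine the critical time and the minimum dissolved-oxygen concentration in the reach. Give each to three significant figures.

Mixed DO = (7.50×8.30 + 2.06×0.757)/(7.50+2.06) = 63.81/9.560 = 6.675 mg/L.
Mixed L₀ = (7.50×3.71 + 2.06×173)/(9.560) = 384.2/9.560 = 40.19 mg/L.
Initial deficit D₀ = C_s − DO₀ = 9.19 − 6.675 = 2.515 mg/L.
t_c = (1/1.413) ln[(1.55/0.137)(1 − 2.515×1.413/(0.137×40.19))] = 0.7077 × ln(4.010) = 0.9829 d.
D_c = (0.137/1.55) × 40.19 × e^(−0.137×0.9829) = 0.08839 × 40.19 × 0.8740 = 3.105 mg/L.
Minimum DO = 9.19 − 3.105 = 6.085 mg/L.

t_c ≈ 0.983 d; minimum DO ≈ 6.09 mg/L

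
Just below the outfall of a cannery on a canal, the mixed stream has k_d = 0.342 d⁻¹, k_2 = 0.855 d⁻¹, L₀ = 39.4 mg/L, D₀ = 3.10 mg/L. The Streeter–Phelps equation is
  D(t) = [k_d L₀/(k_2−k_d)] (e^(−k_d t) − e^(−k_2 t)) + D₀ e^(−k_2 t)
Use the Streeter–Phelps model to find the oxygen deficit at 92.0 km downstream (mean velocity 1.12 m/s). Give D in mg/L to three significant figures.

D ≈ 8.70 mg/L

Travel time t = x/v = 92.0 km / (1.12 m/s) = 92000 m / 1.12 m/s = 82140 s = 0.9507 d.
k_d L₀/(k_2−k_d) = 0.342×39.4/(0.855−0.342) = 13.47/0.5130 = 26.27 mg/L.
e^(−k_d t) = e^(−0.342×0.9507) = 0.7224; e^(−k_2 t) = e^(−0.855×0.9507) = 0.4436.
D = 26.27 × (0.7224 − 0.4436) + 3.10 × 0.4436 = 7.324 + 1.375 = 8.699 mg/L.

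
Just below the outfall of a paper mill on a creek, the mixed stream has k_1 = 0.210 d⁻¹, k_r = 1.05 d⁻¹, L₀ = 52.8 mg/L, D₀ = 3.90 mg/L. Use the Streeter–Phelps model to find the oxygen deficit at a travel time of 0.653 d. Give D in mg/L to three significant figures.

k_1 L₀/(k_r−k_1) = 0.210×52.8/(1.05−0.210) = 11.09/0.8400 = 13.20 mg/L.
e^(−k_1 t) = e^(−0.210×0.6530) = 0.8719; e^(−k_r t) = e^(−1.05×0.6530) = 0.5038.
D = 13.20 × (0.8719 − 0.5038) + 3.90 × 0.5038 = 4.859 + 1.965 = 6.824 mg/L.

D ≈ 6.82 mg/L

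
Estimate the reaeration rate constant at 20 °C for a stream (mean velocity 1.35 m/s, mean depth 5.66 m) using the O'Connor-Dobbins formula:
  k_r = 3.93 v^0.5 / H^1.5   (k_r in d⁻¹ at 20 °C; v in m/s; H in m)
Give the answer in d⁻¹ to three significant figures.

k_r = 3.93 × 1.35^0.5 / 5.66^1.5 = 3.93 × 1.162 / 13.47 = 0.3391 d⁻¹.

k_r ≈ 0.339 d⁻¹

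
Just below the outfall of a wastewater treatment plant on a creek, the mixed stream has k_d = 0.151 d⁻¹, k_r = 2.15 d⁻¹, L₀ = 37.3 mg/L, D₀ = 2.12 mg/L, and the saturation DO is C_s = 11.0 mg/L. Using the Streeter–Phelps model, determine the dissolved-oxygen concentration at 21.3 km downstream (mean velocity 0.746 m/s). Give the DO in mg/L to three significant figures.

DO ≈ 8.66 mg/L

Travel time t = x/v = 21.3 km / (0.746 m/s) = 21300 m / 0.746 m/s = 28550 s = 0.3305 d.
k_d L₀/(k_r−k_d) = 0.151×37.3/(2.15−0.151) = 5.632/1.999 = 2.818 mg/L.
e^(−k_d t) = e^(−0.151×0.3305) = 0.9513; e^(−k_r t) = e^(−2.15×0.3305) = 0.4914.
D = 2.818 × (0.9513 − 0.4914) + 2.12 × 0.4914 = 1.296 + 1.042 = 2.338 mg/L.
DO = C_s − D = 11.0 − 2.338 = 8.662 mg/L.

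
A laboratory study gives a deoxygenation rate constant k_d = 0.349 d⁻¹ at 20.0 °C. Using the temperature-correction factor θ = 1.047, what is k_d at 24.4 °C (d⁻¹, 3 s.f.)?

k_d ≈ 0.427 d⁻¹

k_d(T₂) = k_d(T₁) · θ^(T₂−T₁) = 0.349 × 1.047^(24.4−20.0)
= 0.349 × 1.047^4.40 = 0.349 × 1.224 = 0.4272 d⁻¹.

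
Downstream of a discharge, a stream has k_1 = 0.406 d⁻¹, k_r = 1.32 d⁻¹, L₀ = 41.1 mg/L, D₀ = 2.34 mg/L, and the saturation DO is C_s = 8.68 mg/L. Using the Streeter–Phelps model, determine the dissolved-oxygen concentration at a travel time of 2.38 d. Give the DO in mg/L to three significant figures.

DO ≈ 2.42 mg/L

k_1 L₀/(k_r−k_1) = 0.406×41.1/(1.32−0.406) = 16.69/0.9140 = 18.26 mg/L.
e^(−k_1 t) = e^(−0.406×2.380) = 0.3805; e^(−k_r t) = e^(−1.32×2.380) = 0.04321.
D = 18.26 × (0.3805 − 0.04321) + 2.34 × 0.04321 = 6.158 + 0.1011 = 6.259 mg/L.
DO = C_s − D = 8.68 − 6.259 = 2.421 mg/L.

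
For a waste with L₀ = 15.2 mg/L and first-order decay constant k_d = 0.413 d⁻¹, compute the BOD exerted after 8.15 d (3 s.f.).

y_t = L₀(1 − e^(−k_d t)) = 15.2 × (1 − e^(−0.413×8.15))
= 15.2 × (1 − 0.03453) = 15.2 × 0.9655 = 14.68 mg/L.

y ≈ 14.7 mg/L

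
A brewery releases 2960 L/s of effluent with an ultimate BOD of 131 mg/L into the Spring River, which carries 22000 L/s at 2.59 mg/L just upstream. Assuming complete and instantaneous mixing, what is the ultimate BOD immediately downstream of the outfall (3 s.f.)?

17.8 mg/L

Flow-weighted mixing: C = (Q_r C_r + Q_w C_w)/(Q_r + Q_w)
= (22000×2.59 + 2960×131)/(22000 + 2960) = 444700/24960 = 17.82 mg/L.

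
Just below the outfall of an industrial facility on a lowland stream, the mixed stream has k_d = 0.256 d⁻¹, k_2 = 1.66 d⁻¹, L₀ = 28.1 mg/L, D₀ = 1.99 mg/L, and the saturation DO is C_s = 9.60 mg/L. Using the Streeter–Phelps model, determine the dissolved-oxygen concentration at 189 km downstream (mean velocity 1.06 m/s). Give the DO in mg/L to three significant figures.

Travel time t = x/v = 189 km / (1.06 m/s) = 189000 m / 1.06 m/s = 178300 s = 2.064 d.
k_d L₀/(k_2−k_d) = 0.256×28.1/(1.66−0.256) = 7.194/1.404 = 5.124 mg/L.
e^(−k_d t) = e^(−0.256×2.064) = 0.5896; e^(−k_2 t) = e^(−1.66×2.064) = 0.03253.
D = 5.124 × (0.5896 − 0.03253) + 1.99 × 0.03253 = 2.854 + 0.06473 = 2.919 mg/L.
DO = C_s − D = 9.60 − 2.919 = 6.681 mg/L.

DO ≈ 6.68 mg/L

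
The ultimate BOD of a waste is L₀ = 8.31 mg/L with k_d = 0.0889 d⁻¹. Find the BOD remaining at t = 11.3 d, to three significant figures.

L_t = L₀ e^(−k_d t) = 8.31 × e^(−0.0889×11.3) = 8.31 × 0.3662 = 3.043 mg/L.

L ≈ 3.04 mg/L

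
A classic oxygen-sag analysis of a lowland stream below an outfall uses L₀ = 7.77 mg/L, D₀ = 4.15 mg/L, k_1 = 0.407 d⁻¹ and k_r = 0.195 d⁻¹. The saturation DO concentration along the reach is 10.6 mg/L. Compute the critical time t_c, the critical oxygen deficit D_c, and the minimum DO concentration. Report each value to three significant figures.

t_c ≈ 2.31 d; D_c ≈ 6.33 mg/L; min DO ≈ 4.27 mg/L

t_c = [1/(k_r−k_1)] ln[(k_r/k_1)(1 − D₀(k_r−k_1)/(k_1 L₀))]
= [1/(0.195−0.407)] ln[(0.195/0.407)(1 − 4.15×-0.2120/(0.407×7.77))]
= (1/-0.2120) ln[0.4791 × 1.278] = -4.717 × ln(0.6124) = -4.717 × -0.4904 = 2.313 d.
D_c = (k_1/k_r) L₀ e^(−k_1 t_c) = (0.407/0.195) × 7.77 × e^(−0.407×2.313) = 2.087 × 7.77 × 0.3901 = 6.326 mg/L.
Minimum DO = C_s − D_c = 10.6 − 6.326 = 4.274 mg/L.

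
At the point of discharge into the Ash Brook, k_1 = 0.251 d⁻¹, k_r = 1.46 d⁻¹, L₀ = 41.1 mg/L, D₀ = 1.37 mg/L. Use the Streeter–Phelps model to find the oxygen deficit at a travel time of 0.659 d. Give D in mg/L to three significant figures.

k_1 L₀/(k_r−k_1) = 0.251×41.1/(1.46−0.251) = 10.32/1.209 = 8.533 mg/L.
e^(−k_1 t) = e^(−0.251×0.6590) = 0.8475; e^(−k_r t) = e^(−1.46×0.6590) = 0.3821.
D = 8.533 × (0.8475 − 0.3821) + 1.37 × 0.3821 = 3.972 + 0.5234 = 4.495 mg/L.

D ≈ 4.50 mg/L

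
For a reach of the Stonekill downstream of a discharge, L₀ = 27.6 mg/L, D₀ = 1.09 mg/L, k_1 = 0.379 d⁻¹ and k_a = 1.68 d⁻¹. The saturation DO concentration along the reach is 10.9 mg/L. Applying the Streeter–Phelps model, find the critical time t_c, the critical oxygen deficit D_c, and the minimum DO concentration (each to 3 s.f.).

t_c ≈ 1.03 d; D_c ≈ 4.21 mg/L; min DO ≈ 6.69 mg/L

At the critical point dD/dt = 0, so k_1 L₀ e^(−k_1 t) = k_a D. Substituting D(t) from the Streeter–Phelps equation and solving for t gives
t_c = ln[(k_a/k_1)(1 − D₀(k_a−k_1)/(k_1 L₀))] / (k_a−k_1).
Here k_a−k_1 = 1.301 d⁻¹ and 1 − D₀(k_a−k_1)/(k_1 L₀) = 1 − 1.09×1.301/(0.379×27.6) = 0.8644, so
t_c = ln(4.433 × 0.8644) / 1.301 = 1.343 / 1.301 = 1.033 d.
L(t_c) = L₀ e^(−k_1 t_c) = 27.6 × 0.6762 = 18.66 mg/L, and at the critical point k_a D_c = k_1 L, so D_c = (0.379/1.68) × 18.66 = 4.210 mg/L.
Minimum DO = C_s − D_c = 10.9 − 4.210 = 6.690 mg/L.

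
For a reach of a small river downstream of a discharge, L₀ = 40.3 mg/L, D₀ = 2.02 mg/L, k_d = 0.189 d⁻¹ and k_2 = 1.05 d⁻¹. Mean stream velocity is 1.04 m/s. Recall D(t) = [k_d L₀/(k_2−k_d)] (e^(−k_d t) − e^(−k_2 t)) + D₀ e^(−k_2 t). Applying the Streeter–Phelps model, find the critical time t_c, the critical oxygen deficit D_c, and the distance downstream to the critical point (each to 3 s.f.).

t_c = [1/(k_2−k_d)] ln[(k_2/k_d)(1 − D₀(k_2−k_d)/(k_d L₀))]
= [1/(1.05−0.189)] ln[(1.05/0.189)(1 − 2.02×0.8610/(0.189×40.3))]
= (1/0.8610) ln[5.556 × 0.7717] = 1.161 × ln(4.287) = 1.161 × 1.456 = 1.691 d.
L(t_c) = L₀ e^(−k_d t_c) = 40.3 × 0.7265 = 29.28 mg/L, and at the critical point k_2 D_c = k_d L, so D_c = (0.189/1.05) × 29.28 = 5.270 mg/L.
x_c = v t_c = 1.04 m/s × 1.691 d × 86400 s/d = 151900 m ≈ 152 km.

t_c ≈ 1.69 d; D_c ≈ 5.27 mg/L; x_c ≈ 152 km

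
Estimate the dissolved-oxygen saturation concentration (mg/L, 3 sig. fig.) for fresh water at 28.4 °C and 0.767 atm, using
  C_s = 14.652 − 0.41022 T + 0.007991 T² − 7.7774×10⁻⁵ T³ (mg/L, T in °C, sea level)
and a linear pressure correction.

C_s ≈ 5.88 mg/L

At sea level: C_s = 14.652 − 0.41022×28.4 + 0.007991×28.4² − 7.7774×10⁻⁵×28.4³ = 7.665 mg/L.
Pressure correction: C_s' = 7.665 × 0.767 = 5.879 mg/L.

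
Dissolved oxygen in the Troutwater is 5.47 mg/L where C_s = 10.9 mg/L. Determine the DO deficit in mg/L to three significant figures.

D ≈ 5.43 mg/L

D = C_s − C = 10.9 − 5.47 = 5.43 mg/L.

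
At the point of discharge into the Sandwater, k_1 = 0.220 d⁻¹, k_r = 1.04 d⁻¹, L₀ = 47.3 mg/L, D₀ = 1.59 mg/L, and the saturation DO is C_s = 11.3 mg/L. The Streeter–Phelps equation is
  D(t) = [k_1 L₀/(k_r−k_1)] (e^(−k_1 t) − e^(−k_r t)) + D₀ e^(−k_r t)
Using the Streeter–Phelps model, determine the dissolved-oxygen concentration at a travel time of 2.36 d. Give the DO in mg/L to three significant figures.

k_1 L₀/(k_r−k_1) = 0.220×47.3/(1.04−0.220) = 10.41/0.8200 = 12.69 mg/L.
e^(−k_1 t) = e^(−0.220×2.360) = 0.5950; e^(−k_r t) = e^(−1.04×2.360) = 0.08591.
D = 12.69 × (0.5950 − 0.08591) + 1.59 × 0.08591 = 6.460 + 0.1366 = 6.597 mg/L.
DO = C_s − D = 11.3 − 6.597 = 4.703 mg/L.

DO ≈ 4.70 mg/L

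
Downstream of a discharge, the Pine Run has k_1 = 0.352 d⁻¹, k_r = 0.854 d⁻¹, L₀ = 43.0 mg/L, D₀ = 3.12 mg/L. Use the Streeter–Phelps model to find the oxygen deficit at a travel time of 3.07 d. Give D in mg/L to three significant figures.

D ≈ 8.27 mg/L

k_1 L₀/(k_r−k_1) = 0.352×43.0/(0.854−0.352) = 15.14/0.5020 = 30.15 mg/L.
e^(−k_1 t) = e^(−0.352×3.070) = 0.3394; e^(−k_r t) = e^(−0.854×3.070) = 0.07267.
D = 30.15 × (0.3394 − 0.07267) + 3.12 × 0.07267 = 8.042 + 0.2267 = 8.268 mg/L.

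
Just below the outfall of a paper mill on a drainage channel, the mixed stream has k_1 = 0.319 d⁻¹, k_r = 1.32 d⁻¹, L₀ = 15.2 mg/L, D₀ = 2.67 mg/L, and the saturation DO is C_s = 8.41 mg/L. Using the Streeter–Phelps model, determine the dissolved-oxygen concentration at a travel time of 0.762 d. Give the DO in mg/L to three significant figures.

k_1 L₀/(k_r−k_1) = 0.319×15.2/(1.32−0.319) = 4.849/1.001 = 4.844 mg/L.
e^(−k_1 t) = e^(−0.319×0.7620) = 0.7842; e^(−k_r t) = e^(−1.32×0.7620) = 0.3657.
D = 4.844 × (0.7842 − 0.3657) + 2.67 × 0.3657 = 2.027 + 0.9765 = 3.004 mg/L.
DO = C_s − D = 8.41 − 3.004 = 5.406 mg/L.

DO ≈ 5.41 mg/L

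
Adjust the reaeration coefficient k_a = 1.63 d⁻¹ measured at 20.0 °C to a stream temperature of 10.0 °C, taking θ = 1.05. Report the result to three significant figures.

k_a(T₂) = k_a(T₁) · θ^(T₂−T₁) = 1.63 × 1.05^(10.0−20.0)
= 1.63 × 1.05^-10.0 = 1.63 × 0.6139 = 1.001 d⁻¹.

k_a ≈ 1.00 d⁻¹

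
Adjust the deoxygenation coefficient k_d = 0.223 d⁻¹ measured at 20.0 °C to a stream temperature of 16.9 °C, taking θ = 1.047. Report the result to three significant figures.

k_d(T₂) = k_d(T₁) · θ^(T₂−T₁) = 0.223 × 1.047^(16.9−20.0)
= 0.223 × 1.047^-3.10 = 0.223 × 0.8673 = 0.1934 d⁻¹.

k_d ≈ 0.193 d⁻¹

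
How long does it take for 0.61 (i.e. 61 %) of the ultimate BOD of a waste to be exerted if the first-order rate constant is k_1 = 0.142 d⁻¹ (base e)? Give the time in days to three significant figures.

t ≈ 6.63 d

y/L₀ = 1 − e^(−k_1 t) = 0.61 ⇒ e^(−k_1 t) = 0.390
t = −ln(0.390) / 0.142 = 0.9416 / 0.142 = 6.631 d.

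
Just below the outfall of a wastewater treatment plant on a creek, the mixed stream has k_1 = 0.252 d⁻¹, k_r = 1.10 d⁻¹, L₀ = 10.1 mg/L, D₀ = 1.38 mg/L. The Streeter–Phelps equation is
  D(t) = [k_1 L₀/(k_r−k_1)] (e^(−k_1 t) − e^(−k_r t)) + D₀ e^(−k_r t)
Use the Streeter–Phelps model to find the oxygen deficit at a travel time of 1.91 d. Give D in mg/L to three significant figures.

D ≈ 1.66 mg/L

k_1 L₀/(k_r−k_1) = 0.252×10.1/(1.10−0.252) = 2.545/0.8480 = 3.001 mg/L.
e^(−k_1 t) = e^(−0.252×1.910) = 0.6180; e^(−k_r t) = e^(−1.10×1.910) = 0.1223.
D = 3.001 × (0.6180 − 0.1223) + 1.38 × 0.1223 = 1.488 + 0.1688 = 1.656 mg/L.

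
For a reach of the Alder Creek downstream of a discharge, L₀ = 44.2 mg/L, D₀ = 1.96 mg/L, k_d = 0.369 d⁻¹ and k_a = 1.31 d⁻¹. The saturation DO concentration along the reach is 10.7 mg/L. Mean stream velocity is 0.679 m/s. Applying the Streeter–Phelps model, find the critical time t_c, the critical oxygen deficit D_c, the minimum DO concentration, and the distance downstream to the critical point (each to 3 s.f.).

At the critical point dD/dt = 0, so k_d L₀ e^(−k_d t) = k_a D. Substituting D(t) from the Streeter–Phelps equation and solving for t gives
t_c = ln[(k_a/k_d)(1 − D₀(k_a−k_d)/(k_d L₀))] / (k_a−k_d).
Here k_a−k_d = 0.9410 d⁻¹ and 1 − D₀(k_a−k_d)/(k_d L₀) = 1 − 1.96×0.9410/(0.369×44.2) = 0.8869, so
t_c = ln(3.550 × 0.8869) / 0.9410 = 1.147 / 0.9410 = 1.219 d.
L(t_c) = L₀ e^(−k_d t_c) = 44.2 × 0.6378 = 28.19 mg/L, and at the critical point k_a D_c = k_d L, so D_c = (0.369/1.31) × 28.19 = 7.940 mg/L.
Minimum DO = C_s − D_c = 10.7 − 7.940 = 2.760 mg/L.
x_c = v t_c = 0.679 m/s × 1.219 d × 86400 s/d = 71510 m ≈ 71.5 km.

t_c ≈ 1.22 d; D_c ≈ 7.94 mg/L; min DO ≈ 2.76 mg/L; x_c ≈ 71.5 km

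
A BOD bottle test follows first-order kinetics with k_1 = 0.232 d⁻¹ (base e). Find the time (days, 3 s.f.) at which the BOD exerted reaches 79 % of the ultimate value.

y/L₀ = 1 − e^(−k_1 t) = 0.79 ⇒ e^(−k_1 t) = 0.210
t = −ln(0.210) / 0.232 = 1.561 / 0.232 = 6.727 d.

t ≈ 6.73 d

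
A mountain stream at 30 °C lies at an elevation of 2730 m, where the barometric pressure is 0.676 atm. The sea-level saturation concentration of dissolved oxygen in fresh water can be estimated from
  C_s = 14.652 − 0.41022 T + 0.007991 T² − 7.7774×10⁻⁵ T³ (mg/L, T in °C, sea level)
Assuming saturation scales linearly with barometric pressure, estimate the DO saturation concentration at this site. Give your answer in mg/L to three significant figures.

C_s ≈ 5.03 mg/L

At sea level: C_s = 14.652 − 0.41022×30 + 0.007991×30² − 7.7774×10⁻⁵×30³ = 7.437 mg/L.
Pressure correction: C_s' = 7.437 × 0.676 = 5.028 mg/L.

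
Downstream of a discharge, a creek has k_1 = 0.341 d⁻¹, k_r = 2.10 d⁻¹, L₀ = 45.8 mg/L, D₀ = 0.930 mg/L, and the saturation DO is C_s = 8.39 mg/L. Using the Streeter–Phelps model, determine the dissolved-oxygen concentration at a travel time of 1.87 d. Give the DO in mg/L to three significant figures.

k_1 L₀/(k_r−k_1) = 0.341×45.8/(2.10−0.341) = 15.62/1.759 = 8.879 mg/L.
e^(−k_1 t) = e^(−0.341×1.870) = 0.5285; e^(−k_r t) = e^(−2.10×1.870) = 0.01970.
D = 8.879 × (0.5285 − 0.01970) + 0.930 × 0.01970 = 4.518 + 0.01832 = 4.536 mg/L.
DO = C_s − D = 8.39 − 4.536 = 3.854 mg/L.

DO ≈ 3.85 mg/L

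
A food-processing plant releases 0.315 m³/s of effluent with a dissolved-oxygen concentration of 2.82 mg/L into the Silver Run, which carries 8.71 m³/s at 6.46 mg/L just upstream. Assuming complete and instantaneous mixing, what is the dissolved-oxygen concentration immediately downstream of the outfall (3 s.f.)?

Flow-weighted mixing: C = (Q_r C_r + Q_w C_w)/(Q_r + Q_w)
= (8.71×6.46 + 0.315×2.82)/(8.71 + 0.315) = 57.15/9.025 = 6.333 mg/L.

6.33 mg/L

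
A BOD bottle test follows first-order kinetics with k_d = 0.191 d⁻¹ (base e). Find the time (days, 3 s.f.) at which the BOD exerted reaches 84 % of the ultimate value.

t ≈ 9.59 d

y/L₀ = 1 − e^(−k_d t) = 0.84 ⇒ e^(−k_d t) = 0.160
t = −ln(0.160) / 0.191 = 1.833 / 0.191 = 9.595 d.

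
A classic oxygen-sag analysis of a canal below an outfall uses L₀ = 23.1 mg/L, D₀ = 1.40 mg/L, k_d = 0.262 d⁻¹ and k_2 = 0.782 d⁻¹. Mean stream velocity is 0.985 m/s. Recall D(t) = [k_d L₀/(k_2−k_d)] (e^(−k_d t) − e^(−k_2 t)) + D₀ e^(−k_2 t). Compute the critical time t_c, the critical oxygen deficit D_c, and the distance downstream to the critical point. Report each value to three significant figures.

t_c ≈ 1.86 d; D_c ≈ 4.76 mg/L; x_c ≈ 158 km

t_c = [1/(k_2−k_d)] ln[(k_2/k_d)(1 − D₀(k_2−k_d)/(k_d L₀))]
= [1/(0.782−0.262)] ln[(0.782/0.262)(1 − 1.40×0.5200/(0.262×23.1))]
= (1/0.5200) ln[2.985 × 0.8797] = 1.923 × ln(2.626) = 1.923 × 0.9654 = 1.856 d.
L(t_c) = L₀ e^(−k_d t_c) = 23.1 × 0.6148 = 14.20 mg/L, and at the critical point k_2 D_c = k_d L, so D_c = (0.262/0.782) × 14.20 = 4.759 mg/L.
x_c = v t_c = 0.985 m/s × 1.856 d × 86400 s/d = 158000 m ≈ 158 km.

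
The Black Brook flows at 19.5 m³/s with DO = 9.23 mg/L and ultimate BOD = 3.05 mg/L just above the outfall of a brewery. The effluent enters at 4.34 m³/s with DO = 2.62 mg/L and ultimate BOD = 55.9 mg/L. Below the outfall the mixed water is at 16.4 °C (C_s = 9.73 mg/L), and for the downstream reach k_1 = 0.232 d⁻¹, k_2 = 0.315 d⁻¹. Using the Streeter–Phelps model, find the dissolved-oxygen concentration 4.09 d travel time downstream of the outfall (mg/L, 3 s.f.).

Mixed DO = (19.5×9.23 + 4.34×2.62)/(19.5+4.34) = 191.4/23.84 = 8.027 mg/L.
Mixed L₀ = (19.5×3.05 + 4.34×55.9)/(23.84) = 302.1/23.84 = 12.67 mg/L.
Initial deficit D₀ = C_s − DO₀ = 9.73 − 8.027 = 1.703 mg/L.
D(4.09) = [0.232×12.67/(0.315−0.232)](e^(−0.232×4.09) − e^(−0.315×4.09)) + 1.703 e^(−0.315×4.09)
= 35.42 × (0.3872 − 0.2757) + 1.703 × 0.2757 = 4.417 mg/L.
DO = 9.73 − 4.417 = 5.313 mg/L.

DO ≈ 5.31 mg/L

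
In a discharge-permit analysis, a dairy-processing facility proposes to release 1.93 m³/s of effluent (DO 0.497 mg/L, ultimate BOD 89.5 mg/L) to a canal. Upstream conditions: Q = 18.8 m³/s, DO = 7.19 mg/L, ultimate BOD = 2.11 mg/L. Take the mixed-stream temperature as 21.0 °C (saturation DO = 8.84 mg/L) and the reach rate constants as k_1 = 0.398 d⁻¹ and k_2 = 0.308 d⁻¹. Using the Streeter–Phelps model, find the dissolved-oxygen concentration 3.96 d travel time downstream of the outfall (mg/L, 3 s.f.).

DO ≈ 4.16 mg/L

Mixed DO = (18.8×7.19 + 1.93×0.497)/(18.8+1.93) = 136.1/20.73 = 6.567 mg/L.
Mixed L₀ = (18.8×2.11 + 1.93×89.5)/(20.73) = 212.4/20.73 = 10.25 mg/L.
Initial deficit D₀ = C_s − DO₀ = 8.84 − 6.567 = 2.273 mg/L.
D(3.96) = [0.398×10.25/(0.308−0.398)](e^(−0.398×3.96) − e^(−0.308×3.96)) + 2.273 e^(−0.308×3.96)
= -45.31 × (0.2068 − 0.2953) + 2.273 × 0.2953 = 4.683 mg/L.
DO = 8.84 − 4.683 = 4.157 mg/L.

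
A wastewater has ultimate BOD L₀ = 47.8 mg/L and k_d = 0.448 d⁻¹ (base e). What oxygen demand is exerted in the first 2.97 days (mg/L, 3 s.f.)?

y ≈ 35.2 mg/L

y_t = L₀(1 − e^(−k_d t)) = 47.8 × (1 − e^(−0.448×2.97))
= 47.8 × (1 − 0.2643) = 47.8 × 0.7357 = 35.17 mg/L.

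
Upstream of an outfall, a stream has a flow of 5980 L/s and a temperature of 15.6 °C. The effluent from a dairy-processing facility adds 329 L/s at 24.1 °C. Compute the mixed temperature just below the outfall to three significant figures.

Flow-weighted mixing: C = (Q_r C_r + Q_w C_w)/(Q_r + Q_w)
= (5980×15.6 + 329×24.1)/(5980 + 329) = 101200/6309 = 16.04 °C.

16.0 °C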